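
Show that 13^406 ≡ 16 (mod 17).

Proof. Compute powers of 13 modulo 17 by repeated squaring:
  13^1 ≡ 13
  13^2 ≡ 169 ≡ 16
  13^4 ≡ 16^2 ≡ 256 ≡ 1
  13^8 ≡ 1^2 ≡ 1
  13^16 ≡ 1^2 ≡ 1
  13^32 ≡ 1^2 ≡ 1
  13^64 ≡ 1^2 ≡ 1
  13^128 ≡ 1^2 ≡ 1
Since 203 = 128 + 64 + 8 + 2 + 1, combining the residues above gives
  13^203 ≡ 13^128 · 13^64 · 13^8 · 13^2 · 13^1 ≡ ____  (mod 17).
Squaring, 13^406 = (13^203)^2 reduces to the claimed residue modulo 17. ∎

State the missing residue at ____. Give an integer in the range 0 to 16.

4

Multiply the listed residues: 1 · 1 · 1 · 16 · 13 = 1 → 1 → 16 → 208.
Reducing modulo 17: 208 = 12·17 + 4, so 13^203 ≡ 4.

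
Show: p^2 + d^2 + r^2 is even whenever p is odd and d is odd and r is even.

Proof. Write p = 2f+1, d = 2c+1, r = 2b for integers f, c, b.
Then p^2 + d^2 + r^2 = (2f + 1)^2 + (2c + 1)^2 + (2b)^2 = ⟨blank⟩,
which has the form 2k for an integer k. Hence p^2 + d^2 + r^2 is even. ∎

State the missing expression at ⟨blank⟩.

2(2b^2 + 2c^2 + 2c + 2f^2 + 2f + 1)

Expanding: (2f + 1)^2 + (2c + 1)^2 + (2b)^2 = 4b^2 + 4c^2 + 4c + 4f^2 + 4f + 2.
Every term is even; pulling out the factor of 2 gives 2(2b^2 + 2c^2 + 2c + 2f^2 + 2f + 1).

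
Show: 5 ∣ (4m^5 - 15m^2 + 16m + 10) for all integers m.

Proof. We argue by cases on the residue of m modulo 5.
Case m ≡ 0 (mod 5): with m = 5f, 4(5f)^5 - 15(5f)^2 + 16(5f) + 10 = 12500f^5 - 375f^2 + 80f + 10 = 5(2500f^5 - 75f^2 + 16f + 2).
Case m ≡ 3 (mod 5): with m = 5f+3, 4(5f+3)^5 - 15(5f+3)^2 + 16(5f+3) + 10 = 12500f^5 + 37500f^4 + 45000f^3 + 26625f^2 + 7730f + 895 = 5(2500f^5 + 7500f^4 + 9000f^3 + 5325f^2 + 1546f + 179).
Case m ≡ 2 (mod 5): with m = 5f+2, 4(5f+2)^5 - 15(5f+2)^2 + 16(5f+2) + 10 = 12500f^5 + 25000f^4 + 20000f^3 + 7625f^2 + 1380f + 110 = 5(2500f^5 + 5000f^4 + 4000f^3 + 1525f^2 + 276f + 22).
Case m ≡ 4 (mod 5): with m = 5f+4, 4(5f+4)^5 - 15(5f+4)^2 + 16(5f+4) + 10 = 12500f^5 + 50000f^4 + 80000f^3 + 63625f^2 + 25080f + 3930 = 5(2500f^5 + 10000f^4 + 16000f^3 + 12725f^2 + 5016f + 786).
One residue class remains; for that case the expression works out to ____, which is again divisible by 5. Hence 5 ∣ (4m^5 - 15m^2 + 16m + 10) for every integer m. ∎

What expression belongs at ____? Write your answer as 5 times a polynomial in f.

5(2500f^5 + 2500f^4 + 1000f^3 + 125f^2 + 6f + 3)

The residues treated are {0, 3, 2, 4}, so the missing case is m ≡ 1 (mod 5); write m = 5f+1.
Then 4(5f+1)^5 - 15(5f+1)^2 + 16(5f+1) + 10 = 12500f^5 + 12500f^4 + 5000f^3 + 625f^2 + 30f + 15 = 5(2500f^5 + 2500f^4 + 1000f^3 + 125f^2 + 6f + 3).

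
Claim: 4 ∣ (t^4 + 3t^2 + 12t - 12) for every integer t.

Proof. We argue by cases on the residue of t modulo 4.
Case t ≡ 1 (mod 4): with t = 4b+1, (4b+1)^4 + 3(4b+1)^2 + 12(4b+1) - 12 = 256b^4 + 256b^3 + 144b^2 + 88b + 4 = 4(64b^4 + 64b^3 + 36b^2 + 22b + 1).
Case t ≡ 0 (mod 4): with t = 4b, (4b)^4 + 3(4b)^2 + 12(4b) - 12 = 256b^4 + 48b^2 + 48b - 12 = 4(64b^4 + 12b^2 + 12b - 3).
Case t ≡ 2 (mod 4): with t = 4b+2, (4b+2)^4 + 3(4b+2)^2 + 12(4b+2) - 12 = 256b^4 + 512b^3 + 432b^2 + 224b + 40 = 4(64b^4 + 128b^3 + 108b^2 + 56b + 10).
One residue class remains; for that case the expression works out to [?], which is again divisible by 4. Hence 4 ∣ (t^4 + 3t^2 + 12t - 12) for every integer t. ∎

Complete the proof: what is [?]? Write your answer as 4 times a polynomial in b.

The residues treated are {1, 0, 2}, so the missing case is t ≡ 3 (mod 4); write t = 4b+3.
Then (4b+3)^4 + 3(4b+3)^2 + 12(4b+3) - 12 = 256b^4 + 768b^3 + 912b^2 + 552b + 132 = 4(64b^4 + 192b^3 + 228b^2 + 138b + 33).

4(64b^4 + 192b^3 + 228b^2 + 138b + 33)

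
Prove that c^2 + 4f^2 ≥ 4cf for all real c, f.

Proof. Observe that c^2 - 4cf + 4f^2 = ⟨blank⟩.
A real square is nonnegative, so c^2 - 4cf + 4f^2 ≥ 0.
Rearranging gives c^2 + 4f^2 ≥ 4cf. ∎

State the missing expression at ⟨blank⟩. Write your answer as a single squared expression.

The leading and trailing coefficients are 1^2 and 2^2, and 4 = 2·1·2, so the trinomial is (c - 2f)^2.
Hence c^2 - 4cf + 4f^2 ≥ 0.

(c - 2f)^2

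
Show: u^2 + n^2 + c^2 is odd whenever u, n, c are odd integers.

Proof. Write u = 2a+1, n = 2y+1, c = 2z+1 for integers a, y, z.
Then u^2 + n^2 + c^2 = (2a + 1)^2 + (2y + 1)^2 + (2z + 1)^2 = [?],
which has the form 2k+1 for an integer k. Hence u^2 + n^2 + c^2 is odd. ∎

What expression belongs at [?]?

(2a + 1)^2 + (2y + 1)^2 + (2z + 1)^2 = 4a^2 + 4a + 4y^2 + 4y + 4z^2 + 4z + 3
= 2(2a^2 + 2a + 2y^2 + 2y + 2z^2 + 2z + 1) + 1.
Since 2a^2 + 2a + 2y^2 + 2y + 2z^2 + 2z + 1 is an integer, the sum of squares is of the form 2k+1 for an integer k.

2(2a^2 + 2a + 2y^2 + 2y + 2z^2 + 2z + 1) + 1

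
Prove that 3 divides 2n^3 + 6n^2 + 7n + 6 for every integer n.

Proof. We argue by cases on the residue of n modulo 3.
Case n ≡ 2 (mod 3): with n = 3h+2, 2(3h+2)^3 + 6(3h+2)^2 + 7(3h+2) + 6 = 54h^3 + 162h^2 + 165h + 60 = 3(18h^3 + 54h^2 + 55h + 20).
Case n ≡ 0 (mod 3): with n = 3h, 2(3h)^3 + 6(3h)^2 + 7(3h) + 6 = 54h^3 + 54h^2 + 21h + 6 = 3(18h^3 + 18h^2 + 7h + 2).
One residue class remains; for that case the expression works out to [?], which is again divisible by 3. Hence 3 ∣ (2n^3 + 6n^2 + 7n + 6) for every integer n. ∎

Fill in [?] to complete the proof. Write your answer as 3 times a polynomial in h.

3(18h^3 + 36h^2 + 25h + 7)

The residues treated are {2, 0}, so the missing case is n ≡ 1 (mod 3); write n = 3h+1.
Then 2(3h+1)^3 + 6(3h+1)^2 + 7(3h+1) + 6 = 54h^3 + 108h^2 + 75h + 21 = 3(18h^3 + 36h^2 + 25h + 7).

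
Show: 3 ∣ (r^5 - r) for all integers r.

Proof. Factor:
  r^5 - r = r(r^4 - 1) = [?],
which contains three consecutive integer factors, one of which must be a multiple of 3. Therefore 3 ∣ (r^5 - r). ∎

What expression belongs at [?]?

r^4 - 1 = (r^2 - 1)(r^2 + 1), and r^2 - 1 = (r-1)(r+1).
So r(r^4 - 1) = (r - 1)r(r + 1)(r^2 + 1).

(r - 1)r(r + 1)(r^2 + 1)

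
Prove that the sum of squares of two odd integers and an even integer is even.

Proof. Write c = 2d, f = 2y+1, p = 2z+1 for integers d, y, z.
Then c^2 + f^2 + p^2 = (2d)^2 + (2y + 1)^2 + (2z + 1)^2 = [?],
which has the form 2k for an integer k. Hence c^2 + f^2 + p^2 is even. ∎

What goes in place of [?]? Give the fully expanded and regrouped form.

2(2d^2 + 2y^2 + 2y + 2z^2 + 2z + 1)

(2d)^2 + (2y + 1)^2 + (2z + 1)^2 = 4d^2 + 4y^2 + 4y + 4z^2 + 4z + 2
= 2(2d^2 + 2y^2 + 2y + 2z^2 + 2z + 1).
Since 2d^2 + 2y^2 + 2y + 2z^2 + 2z + 1 is an integer, the sum of squares is of the form 2k for an integer k.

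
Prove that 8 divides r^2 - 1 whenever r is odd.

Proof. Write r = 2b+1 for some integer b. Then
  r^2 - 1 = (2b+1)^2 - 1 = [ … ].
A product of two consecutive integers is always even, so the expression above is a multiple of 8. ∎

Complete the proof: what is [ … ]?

4b(b + 1)

(2b+1)^2 - 1 = 4b^2 + 4b + 1 - 1 = 4b^2 + 4b = 4b(b+1).
Since b and b+1 are consecutive, b(b+1) is even, and 4·(even) is a multiple of 8.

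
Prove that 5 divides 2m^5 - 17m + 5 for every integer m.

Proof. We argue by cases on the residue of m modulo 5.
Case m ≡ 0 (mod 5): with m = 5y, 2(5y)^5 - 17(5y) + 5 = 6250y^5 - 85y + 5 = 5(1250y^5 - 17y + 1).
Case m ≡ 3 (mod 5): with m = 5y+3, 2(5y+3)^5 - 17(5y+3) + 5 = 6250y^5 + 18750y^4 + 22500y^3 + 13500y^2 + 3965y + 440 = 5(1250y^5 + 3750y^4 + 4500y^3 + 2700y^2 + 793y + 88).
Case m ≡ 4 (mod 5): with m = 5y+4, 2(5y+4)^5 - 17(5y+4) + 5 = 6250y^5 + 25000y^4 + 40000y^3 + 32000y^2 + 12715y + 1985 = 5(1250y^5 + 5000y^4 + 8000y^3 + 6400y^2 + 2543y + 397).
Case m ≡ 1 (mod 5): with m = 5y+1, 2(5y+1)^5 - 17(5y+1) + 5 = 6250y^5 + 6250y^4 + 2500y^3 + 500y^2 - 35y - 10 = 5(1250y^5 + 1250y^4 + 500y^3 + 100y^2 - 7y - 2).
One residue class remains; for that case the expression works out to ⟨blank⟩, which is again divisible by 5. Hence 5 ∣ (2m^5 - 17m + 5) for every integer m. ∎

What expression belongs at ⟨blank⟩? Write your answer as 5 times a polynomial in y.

Only m ≡ 2 (mod 5) is unaccounted for. Put m = 5y+2:
2(5y+2)^5 - 17(5y+2) + 5 expands to 6250y^5 + 12500y^4 + 10000y^3 + 4000y^2 + 715y + 35,
and factoring out 5 leaves 5(1250y^5 + 2500y^4 + 2000y^3 + 800y^2 + 143y + 7).

5(1250y^5 + 2500y^4 + 2000y^3 + 800y^2 + 143y + 7)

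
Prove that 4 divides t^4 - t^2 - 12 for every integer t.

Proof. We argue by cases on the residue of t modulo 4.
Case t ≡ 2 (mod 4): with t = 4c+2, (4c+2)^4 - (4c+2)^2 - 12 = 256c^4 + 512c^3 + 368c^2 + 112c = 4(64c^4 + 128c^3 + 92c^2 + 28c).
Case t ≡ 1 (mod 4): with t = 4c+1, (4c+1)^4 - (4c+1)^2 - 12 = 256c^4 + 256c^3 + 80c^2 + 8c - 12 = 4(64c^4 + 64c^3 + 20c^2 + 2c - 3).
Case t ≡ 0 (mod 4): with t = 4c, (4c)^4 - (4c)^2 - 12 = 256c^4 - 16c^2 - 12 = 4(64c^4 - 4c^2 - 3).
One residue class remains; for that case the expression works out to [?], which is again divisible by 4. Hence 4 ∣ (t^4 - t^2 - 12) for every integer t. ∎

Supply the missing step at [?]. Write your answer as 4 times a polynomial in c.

4(64c^4 + 192c^3 + 212c^2 + 102c + 15)

The residues treated are {2, 1, 0}, so the missing case is t ≡ 3 (mod 4); write t = 4c+3.
Then (4c+3)^4 - (4c+3)^2 - 12 = 256c^4 + 768c^3 + 848c^2 + 408c + 60 = 4(64c^4 + 192c^3 + 212c^2 + 102c + 15).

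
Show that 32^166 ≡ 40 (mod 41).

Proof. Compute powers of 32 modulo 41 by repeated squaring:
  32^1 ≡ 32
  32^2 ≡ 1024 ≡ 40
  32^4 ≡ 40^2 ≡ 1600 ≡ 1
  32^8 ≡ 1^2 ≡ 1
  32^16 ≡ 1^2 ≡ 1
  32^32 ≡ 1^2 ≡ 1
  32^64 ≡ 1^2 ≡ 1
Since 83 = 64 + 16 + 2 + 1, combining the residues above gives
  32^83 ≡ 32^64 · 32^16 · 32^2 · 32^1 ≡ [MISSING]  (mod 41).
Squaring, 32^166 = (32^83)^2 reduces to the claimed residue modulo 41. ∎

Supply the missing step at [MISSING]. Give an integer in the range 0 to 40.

9

32^64 · 32^16 · 32^2 · 32^1 ≡ 1 · 1 · 40 · 32 = 1280.
1280 mod 41 = 9, so 32^83 ≡ 9 (mod 41).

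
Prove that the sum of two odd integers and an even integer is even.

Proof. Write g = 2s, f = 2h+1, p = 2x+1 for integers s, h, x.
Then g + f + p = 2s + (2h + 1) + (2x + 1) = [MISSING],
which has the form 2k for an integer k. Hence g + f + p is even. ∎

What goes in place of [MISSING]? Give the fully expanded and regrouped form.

2s + (2h + 1) + (2x + 1) = 2h + 2s + 2x + 2
= 2(h + s + x + 1).
Since h + s + x + 1 is an integer, the sum is of the form 2k for an integer k.

2(h + s + x + 1)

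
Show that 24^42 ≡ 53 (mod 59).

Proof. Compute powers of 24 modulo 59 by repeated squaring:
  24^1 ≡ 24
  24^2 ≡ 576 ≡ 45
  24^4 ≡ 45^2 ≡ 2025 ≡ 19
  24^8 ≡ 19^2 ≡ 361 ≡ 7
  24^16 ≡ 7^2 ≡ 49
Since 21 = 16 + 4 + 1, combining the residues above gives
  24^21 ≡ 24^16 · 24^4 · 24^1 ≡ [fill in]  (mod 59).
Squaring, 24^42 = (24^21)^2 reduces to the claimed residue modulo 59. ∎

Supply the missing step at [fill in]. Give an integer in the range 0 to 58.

24^16 · 24^4 · 24^1 ≡ 49 · 19 · 24 = 22344.
22344 mod 59 = 42, so 24^21 ≡ 42 (mod 59).

42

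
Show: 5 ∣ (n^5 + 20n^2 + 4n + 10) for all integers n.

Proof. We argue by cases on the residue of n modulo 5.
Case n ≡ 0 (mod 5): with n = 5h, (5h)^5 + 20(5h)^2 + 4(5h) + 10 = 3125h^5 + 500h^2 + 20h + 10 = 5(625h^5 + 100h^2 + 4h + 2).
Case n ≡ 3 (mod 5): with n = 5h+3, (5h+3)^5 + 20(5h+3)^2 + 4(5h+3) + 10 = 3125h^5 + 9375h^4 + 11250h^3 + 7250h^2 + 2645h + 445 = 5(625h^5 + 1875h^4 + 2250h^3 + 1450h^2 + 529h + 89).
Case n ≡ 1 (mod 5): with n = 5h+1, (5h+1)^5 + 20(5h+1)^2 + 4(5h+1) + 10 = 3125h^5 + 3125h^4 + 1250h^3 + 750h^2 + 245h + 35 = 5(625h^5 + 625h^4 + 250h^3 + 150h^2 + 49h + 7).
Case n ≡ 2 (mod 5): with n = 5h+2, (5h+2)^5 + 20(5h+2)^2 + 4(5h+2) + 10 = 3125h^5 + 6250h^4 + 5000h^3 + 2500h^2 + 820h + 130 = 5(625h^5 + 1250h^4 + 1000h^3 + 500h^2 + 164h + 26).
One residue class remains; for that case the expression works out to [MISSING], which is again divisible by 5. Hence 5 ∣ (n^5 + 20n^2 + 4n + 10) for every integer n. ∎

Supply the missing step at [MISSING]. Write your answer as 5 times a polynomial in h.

5(625h^5 + 2500h^4 + 4000h^3 + 3300h^2 + 1444h + 274)

The residues treated are {0, 3, 1, 2}, so the missing case is n ≡ 4 (mod 5); write n = 5h+4.
Then (5h+4)^5 + 20(5h+4)^2 + 4(5h+4) + 10 = 3125h^5 + 12500h^4 + 20000h^3 + 16500h^2 + 7220h + 1370 = 5(625h^5 + 2500h^4 + 4000h^3 + 3300h^2 + 1444h + 274).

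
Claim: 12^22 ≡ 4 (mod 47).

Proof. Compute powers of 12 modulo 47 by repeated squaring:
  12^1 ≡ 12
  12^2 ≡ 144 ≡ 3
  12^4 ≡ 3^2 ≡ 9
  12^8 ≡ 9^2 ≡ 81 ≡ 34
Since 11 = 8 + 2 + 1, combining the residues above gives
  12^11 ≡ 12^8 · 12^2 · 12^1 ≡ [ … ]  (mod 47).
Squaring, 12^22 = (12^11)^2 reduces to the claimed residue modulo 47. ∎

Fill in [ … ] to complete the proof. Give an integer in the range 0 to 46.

12^8 · 12^2 · 12^1 ≡ 34 · 3 · 12 = 1224.
1224 mod 47 = 2, so 12^11 ≡ 2 (mod 47).

2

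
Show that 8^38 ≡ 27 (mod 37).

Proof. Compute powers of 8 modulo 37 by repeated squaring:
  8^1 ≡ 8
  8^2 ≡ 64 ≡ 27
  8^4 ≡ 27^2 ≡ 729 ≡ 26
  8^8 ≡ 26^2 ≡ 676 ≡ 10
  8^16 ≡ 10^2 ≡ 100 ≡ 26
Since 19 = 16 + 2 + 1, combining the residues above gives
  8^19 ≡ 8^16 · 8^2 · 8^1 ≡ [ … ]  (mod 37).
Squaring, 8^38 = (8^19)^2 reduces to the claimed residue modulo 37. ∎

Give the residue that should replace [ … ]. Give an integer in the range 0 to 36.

8^16 · 8^2 · 8^1 ≡ 26 · 27 · 8 = 5616.
5616 mod 37 = 29, so 8^19 ≡ 29 (mod 37).

29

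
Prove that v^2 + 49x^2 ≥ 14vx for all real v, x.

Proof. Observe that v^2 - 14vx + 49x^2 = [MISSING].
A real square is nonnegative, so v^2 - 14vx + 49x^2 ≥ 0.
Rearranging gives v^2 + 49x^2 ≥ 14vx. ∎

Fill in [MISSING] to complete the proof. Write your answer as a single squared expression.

(v - 7x)^2

v^2 - 14vx + 49x^2 is a perfect-square trinomial: the outer terms are (v)^2 and (7x)^2, and the cross term is -2·v·7x.
So v^2 - 14vx + 49x^2 = (v - 7x)^2 ≥ 0.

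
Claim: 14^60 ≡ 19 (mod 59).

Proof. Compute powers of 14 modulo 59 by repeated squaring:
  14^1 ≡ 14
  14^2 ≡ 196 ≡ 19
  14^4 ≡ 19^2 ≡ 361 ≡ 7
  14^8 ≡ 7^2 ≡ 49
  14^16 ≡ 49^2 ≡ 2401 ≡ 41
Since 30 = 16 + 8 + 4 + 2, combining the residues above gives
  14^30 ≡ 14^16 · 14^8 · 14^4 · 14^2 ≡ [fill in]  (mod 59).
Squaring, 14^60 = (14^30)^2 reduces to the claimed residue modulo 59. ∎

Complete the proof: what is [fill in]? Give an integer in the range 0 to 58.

45

14^16 · 14^8 · 14^4 · 14^2 ≡ 41 · 49 · 7 · 19 = 267197.
267197 mod 59 = 45, so 14^30 ≡ 45 (mod 59).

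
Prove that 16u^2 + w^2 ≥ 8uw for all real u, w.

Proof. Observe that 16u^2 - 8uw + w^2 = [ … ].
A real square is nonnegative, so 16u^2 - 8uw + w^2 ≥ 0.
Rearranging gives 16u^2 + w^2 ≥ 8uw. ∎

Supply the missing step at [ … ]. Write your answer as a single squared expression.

16u^2 - 8uw + w^2 is a perfect-square trinomial: the outer terms are (4u)^2 and (w)^2, and the cross term is -2·4u·w.
So 16u^2 - 8uw + w^2 = (4u - w)^2 ≥ 0.

(4u - w)^2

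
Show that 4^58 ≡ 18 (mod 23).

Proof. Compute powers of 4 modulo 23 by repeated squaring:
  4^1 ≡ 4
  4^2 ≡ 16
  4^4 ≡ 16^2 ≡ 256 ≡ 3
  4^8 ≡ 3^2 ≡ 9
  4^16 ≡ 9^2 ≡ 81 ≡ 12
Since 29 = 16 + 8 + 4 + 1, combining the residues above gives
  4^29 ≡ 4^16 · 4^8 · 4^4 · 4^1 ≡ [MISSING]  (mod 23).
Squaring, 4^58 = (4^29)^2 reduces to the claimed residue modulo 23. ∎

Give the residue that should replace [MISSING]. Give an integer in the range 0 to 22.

Multiply the listed residues: 12 · 9 · 3 · 4 = 108 → 324 → 1296.
Reducing modulo 23: 1296 = 56·23 + 8, so 4^29 ≡ 8.

8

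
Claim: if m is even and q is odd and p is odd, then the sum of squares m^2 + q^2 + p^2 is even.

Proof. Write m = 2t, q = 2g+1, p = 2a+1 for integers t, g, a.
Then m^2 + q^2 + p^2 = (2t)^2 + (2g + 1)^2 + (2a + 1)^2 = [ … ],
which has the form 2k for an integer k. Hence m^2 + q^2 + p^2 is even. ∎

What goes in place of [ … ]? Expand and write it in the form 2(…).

2(2a^2 + 2a + 2g^2 + 2g + 2t^2 + 1)

Expanding: (2t)^2 + (2g + 1)^2 + (2a + 1)^2 = 4a^2 + 4a + 4g^2 + 4g + 4t^2 + 2.
Every term is even; pulling out the factor of 2 gives 2(2a^2 + 2a + 2g^2 + 2g + 2t^2 + 1).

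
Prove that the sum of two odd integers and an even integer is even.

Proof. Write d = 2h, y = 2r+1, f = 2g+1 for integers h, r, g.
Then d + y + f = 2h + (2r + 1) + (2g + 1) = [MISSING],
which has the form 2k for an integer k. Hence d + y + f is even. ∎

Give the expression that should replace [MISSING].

2(g + h + r + 1)

2h + (2r + 1) + (2g + 1) = 2g + 2h + 2r + 2
= 2(g + h + r + 1).
Since g + h + r + 1 is an integer, the sum is of the form 2k for an integer k.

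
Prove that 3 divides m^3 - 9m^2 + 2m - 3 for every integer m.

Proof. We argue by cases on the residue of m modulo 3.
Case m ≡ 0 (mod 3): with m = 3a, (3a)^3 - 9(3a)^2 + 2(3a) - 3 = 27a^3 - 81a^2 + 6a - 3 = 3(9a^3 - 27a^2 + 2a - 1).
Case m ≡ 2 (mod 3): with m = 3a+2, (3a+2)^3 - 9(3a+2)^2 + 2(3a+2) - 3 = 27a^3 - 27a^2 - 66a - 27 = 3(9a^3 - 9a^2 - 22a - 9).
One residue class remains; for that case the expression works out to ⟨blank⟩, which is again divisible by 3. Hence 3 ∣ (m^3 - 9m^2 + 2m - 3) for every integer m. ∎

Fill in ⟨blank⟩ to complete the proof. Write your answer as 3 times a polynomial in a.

The residues treated are {0, 2}, so the missing case is m ≡ 1 (mod 3); write m = 3a+1.
Then (3a+1)^3 - 9(3a+1)^2 + 2(3a+1) - 3 = 27a^3 - 54a^2 - 39a - 9 = 3(9a^3 - 18a^2 - 13a - 3).

3(9a^3 - 18a^2 - 13a - 3)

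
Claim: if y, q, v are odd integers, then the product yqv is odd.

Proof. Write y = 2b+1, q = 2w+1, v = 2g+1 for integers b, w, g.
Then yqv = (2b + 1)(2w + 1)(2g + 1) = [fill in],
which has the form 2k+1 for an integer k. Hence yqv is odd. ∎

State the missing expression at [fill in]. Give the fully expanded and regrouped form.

(2b + 1)(2w + 1)(2g + 1) = 8bgw + 4bg + 4bw + 2b + 4gw + 2g + 2w + 1
= 2(4bgw + 2bg + 2bw + b + 2gw + g + w) + 1.
Since 4bgw + 2bg + 2bw + b + 2gw + g + w is an integer, the product is of the form 2k+1 for an integer k.

2(4bgw + 2bg + 2bw + b + 2gw + g + w) + 1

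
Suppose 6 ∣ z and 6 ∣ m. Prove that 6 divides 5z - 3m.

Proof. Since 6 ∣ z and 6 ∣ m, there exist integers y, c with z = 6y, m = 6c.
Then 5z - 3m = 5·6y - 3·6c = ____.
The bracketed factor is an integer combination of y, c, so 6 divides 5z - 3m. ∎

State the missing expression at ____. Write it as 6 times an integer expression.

Pull the common 6 out of every term: 5·6y - 3·6c = 6(-3c + 5y).
-3c + 5y is an integer, which exhibits the divisibility.

6(-3c + 5y)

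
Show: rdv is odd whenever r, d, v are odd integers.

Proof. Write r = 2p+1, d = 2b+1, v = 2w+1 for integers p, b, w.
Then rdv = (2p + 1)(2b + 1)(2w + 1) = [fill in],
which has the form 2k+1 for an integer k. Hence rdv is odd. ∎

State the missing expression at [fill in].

2(4bpw + 2bp + 2bw + b + 2pw + p + w) + 1

Expanding: (2p + 1)(2b + 1)(2w + 1) = 8bpw + 4bp + 4bw + 2b + 4pw + 2p + 2w + 1.
Every term except the constant is even, so this is 2(4bpw + 2bp + 2bw + b + 2pw + p + w) + 1,
and 4bpw + 2bp + 2bw + b + 2pw + p + w ∈ ℤ gives the required form.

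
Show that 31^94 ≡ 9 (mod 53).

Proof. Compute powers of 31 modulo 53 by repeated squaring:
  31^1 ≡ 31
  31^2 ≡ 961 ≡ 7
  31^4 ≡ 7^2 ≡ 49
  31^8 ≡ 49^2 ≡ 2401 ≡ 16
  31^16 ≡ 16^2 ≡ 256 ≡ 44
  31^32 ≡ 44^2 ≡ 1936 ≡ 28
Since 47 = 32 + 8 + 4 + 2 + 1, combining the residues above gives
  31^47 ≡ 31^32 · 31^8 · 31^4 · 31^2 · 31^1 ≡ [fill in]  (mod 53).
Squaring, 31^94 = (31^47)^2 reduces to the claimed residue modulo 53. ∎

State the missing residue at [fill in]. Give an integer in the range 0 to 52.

50

Multiply the listed residues: 28 · 16 · 49 · 7 · 31 = 448 → 21952 → 153664 → 4763584.
Reducing modulo 53: 4763584 = 89878·53 + 50, so 31^47 ≡ 50.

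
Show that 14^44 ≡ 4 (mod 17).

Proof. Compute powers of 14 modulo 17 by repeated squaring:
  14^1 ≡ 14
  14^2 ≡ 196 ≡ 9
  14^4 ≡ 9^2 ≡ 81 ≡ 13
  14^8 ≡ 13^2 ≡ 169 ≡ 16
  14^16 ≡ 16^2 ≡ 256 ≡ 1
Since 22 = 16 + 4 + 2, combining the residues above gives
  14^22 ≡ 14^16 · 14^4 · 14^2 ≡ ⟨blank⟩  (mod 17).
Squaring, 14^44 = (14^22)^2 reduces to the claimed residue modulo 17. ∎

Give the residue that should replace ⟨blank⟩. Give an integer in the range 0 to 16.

Multiply the listed residues: 1 · 13 · 9 = 13 → 117.
Reducing modulo 17: 117 = 6·17 + 15, so 14^22 ≡ 15.

15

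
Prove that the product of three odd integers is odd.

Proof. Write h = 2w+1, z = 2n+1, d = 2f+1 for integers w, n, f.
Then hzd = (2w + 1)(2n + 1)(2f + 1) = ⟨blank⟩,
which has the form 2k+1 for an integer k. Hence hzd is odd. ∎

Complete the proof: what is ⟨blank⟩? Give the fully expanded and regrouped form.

2(4fnw + 2fn + 2fw + f + 2nw + n + w) + 1

(2w + 1)(2n + 1)(2f + 1) = 8fnw + 4fn + 4fw + 2f + 4nw + 2n + 2w + 1
= 2(4fnw + 2fn + 2fw + f + 2nw + n + w) + 1.
Since 4fnw + 2fn + 2fw + f + 2nw + n + w is an integer, the product is of the form 2k+1 for an integer k.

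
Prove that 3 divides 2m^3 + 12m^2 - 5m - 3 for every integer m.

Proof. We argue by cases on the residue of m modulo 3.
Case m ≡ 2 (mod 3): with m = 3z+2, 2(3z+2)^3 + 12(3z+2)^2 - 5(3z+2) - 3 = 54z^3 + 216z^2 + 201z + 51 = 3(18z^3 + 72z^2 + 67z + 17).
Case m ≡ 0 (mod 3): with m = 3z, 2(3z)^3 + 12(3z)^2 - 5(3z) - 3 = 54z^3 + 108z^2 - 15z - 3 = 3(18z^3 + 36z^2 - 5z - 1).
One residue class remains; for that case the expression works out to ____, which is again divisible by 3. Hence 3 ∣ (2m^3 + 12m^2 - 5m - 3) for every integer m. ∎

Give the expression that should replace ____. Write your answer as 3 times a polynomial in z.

The residues treated are {2, 0}, so the missing case is m ≡ 1 (mod 3); write m = 3z+1.
Then 2(3z+1)^3 + 12(3z+1)^2 - 5(3z+1) - 3 = 54z^3 + 162z^2 + 75z + 6 = 3(18z^3 + 54z^2 + 25z + 2).

3(18z^3 + 54z^2 + 25z + 2)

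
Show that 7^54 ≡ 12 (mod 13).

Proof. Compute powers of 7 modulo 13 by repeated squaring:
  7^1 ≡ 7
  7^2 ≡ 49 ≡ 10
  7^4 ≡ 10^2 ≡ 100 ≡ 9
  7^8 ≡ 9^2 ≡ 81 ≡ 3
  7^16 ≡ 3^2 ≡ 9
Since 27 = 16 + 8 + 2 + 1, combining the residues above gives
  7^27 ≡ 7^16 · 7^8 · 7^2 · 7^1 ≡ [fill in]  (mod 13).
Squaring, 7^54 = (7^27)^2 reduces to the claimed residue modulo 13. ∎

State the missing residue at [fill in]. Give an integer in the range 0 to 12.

5

Multiply the listed residues: 9 · 3 · 10 · 7 = 27 → 270 → 1890.
Reducing modulo 13: 1890 = 145·13 + 5, so 7^27 ≡ 5.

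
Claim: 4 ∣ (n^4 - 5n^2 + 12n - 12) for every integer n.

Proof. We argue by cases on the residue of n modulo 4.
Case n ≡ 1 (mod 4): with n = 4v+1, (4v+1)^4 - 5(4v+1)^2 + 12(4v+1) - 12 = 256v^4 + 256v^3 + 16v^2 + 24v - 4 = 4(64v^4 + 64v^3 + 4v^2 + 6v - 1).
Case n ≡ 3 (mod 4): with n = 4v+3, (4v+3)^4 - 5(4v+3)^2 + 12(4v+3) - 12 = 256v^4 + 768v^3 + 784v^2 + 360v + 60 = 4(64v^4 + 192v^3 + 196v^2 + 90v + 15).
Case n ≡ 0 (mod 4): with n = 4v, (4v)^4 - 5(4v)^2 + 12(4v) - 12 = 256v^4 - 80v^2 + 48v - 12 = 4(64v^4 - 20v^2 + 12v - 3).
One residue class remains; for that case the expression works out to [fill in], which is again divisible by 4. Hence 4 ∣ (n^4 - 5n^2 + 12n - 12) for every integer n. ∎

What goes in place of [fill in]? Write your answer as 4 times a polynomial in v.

4(64v^4 + 128v^3 + 76v^2 + 24v + 2)

The residues treated are {1, 3, 0}, so the missing case is n ≡ 2 (mod 4); write n = 4v+2.
Then (4v+2)^4 - 5(4v+2)^2 + 12(4v+2) - 12 = 256v^4 + 512v^3 + 304v^2 + 96v + 8 = 4(64v^4 + 128v^3 + 76v^2 + 24v + 2).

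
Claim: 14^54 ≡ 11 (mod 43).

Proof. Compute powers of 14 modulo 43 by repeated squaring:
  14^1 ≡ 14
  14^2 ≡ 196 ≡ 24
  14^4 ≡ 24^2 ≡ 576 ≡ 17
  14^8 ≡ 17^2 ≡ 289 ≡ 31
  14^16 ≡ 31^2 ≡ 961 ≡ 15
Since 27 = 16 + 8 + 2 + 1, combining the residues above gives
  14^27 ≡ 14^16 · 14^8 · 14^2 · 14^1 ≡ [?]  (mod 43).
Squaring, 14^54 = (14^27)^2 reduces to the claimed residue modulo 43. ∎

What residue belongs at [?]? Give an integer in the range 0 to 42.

Multiply the listed residues: 15 · 31 · 24 · 14 = 465 → 11160 → 156240.
Reducing modulo 43: 156240 = 3633·43 + 21, so 14^27 ≡ 21.

21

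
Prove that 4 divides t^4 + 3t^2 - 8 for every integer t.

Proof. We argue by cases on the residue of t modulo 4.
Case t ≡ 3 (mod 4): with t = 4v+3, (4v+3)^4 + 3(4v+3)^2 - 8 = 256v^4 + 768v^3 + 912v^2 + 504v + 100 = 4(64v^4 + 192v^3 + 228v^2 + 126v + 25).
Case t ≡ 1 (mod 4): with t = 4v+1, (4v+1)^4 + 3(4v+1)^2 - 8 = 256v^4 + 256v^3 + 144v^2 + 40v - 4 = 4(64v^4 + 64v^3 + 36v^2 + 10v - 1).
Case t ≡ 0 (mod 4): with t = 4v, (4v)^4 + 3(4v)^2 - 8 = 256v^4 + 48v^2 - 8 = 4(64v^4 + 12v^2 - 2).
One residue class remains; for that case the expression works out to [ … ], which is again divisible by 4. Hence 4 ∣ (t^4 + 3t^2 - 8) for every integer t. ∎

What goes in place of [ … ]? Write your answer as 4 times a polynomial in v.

Only t ≡ 2 (mod 4) is unaccounted for. Put t = 4v+2:
(4v+2)^4 + 3(4v+2)^2 - 8 expands to 256v^4 + 512v^3 + 432v^2 + 176v + 20,
and factoring out 4 leaves 4(64v^4 + 128v^3 + 108v^2 + 44v + 5).

4(64v^4 + 128v^3 + 108v^2 + 44v + 5)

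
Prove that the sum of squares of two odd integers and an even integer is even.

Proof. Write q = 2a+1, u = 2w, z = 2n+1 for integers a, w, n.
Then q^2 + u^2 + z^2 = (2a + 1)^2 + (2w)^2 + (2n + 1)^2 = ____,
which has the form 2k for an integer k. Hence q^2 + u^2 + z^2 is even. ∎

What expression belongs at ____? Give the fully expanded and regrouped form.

(2a + 1)^2 + (2w)^2 + (2n + 1)^2 = 4a^2 + 4a + 4n^2 + 4n + 4w^2 + 2
= 2(2a^2 + 2a + 2n^2 + 2n + 2w^2 + 1).
Since 2a^2 + 2a + 2n^2 + 2n + 2w^2 + 1 is an integer, the sum of squares is of the form 2k for an integer k.

2(2a^2 + 2a + 2n^2 + 2n + 2w^2 + 1)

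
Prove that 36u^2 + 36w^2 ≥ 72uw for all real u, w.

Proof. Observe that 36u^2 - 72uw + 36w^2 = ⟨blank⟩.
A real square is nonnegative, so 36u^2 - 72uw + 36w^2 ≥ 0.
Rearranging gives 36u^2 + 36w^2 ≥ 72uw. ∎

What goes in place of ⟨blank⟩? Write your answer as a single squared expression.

36u^2 - 72uw + 36w^2 is a perfect-square trinomial: the outer terms are (6u)^2 and (6w)^2, and the cross term is -2·6u·6w.
So 36u^2 - 72uw + 36w^2 = (6u - 6w)^2 ≥ 0.

(6u - 6w)^2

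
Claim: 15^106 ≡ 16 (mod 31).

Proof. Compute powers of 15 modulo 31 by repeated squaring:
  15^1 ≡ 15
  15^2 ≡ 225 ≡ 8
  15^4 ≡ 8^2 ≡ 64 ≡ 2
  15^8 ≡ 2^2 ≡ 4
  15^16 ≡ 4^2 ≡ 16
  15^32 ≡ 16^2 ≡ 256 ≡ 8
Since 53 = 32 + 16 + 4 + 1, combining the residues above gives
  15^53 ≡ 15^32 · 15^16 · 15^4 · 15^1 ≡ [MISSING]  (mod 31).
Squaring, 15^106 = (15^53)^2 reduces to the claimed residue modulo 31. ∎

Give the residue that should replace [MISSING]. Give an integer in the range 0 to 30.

27

15^32 · 15^16 · 15^4 · 15^1 ≡ 8 · 16 · 2 · 15 = 3840.
3840 mod 31 = 27, so 15^53 ≡ 27 (mod 31).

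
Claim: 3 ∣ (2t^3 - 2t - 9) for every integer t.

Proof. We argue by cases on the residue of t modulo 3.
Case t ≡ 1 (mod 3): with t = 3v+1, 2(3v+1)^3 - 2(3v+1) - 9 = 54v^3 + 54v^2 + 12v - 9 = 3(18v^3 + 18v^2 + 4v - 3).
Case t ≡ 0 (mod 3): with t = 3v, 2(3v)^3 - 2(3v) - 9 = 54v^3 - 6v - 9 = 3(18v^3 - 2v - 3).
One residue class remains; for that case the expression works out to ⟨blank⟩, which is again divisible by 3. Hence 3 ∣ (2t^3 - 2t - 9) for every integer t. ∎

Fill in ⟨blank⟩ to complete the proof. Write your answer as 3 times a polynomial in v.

3(18v^3 + 36v^2 + 22v + 1)

Only t ≡ 2 (mod 3) is unaccounted for. Put t = 3v+2:
2(3v+2)^3 - 2(3v+2) - 9 expands to 54v^3 + 108v^2 + 66v + 3,
and factoring out 3 leaves 3(18v^3 + 36v^2 + 22v + 1).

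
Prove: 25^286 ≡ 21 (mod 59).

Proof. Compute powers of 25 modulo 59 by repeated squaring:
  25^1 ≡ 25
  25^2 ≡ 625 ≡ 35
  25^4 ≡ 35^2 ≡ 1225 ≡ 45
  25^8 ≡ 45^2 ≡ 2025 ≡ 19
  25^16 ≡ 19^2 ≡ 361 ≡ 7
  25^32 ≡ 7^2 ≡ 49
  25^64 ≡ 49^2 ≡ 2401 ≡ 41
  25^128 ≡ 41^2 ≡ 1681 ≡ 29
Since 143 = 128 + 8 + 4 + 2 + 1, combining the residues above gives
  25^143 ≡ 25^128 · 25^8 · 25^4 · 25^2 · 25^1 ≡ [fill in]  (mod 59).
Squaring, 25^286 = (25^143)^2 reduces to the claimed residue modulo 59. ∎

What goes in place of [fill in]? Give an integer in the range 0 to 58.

Multiply the listed residues: 29 · 19 · 45 · 35 · 25 = 551 → 24795 → 867825 → 21695625.
Reducing modulo 59: 21695625 = 367722·59 + 27, so 25^143 ≡ 27.

27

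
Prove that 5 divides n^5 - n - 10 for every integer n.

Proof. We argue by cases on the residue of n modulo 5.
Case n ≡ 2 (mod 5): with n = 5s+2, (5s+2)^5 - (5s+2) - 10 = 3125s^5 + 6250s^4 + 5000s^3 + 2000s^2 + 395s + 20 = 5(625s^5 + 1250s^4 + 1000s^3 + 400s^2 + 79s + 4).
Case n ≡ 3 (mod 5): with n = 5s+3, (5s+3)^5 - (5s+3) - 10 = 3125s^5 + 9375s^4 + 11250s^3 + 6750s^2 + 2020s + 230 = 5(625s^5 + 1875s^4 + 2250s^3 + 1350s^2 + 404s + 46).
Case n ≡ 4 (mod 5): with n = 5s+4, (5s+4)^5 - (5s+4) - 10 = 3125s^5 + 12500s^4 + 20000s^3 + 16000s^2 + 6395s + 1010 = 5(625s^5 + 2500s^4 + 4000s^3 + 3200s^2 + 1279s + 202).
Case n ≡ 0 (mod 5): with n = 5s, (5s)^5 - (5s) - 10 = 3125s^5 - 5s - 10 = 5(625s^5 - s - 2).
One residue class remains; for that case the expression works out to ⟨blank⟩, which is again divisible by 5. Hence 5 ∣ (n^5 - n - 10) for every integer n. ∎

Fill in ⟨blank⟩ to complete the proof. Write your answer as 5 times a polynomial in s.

Only n ≡ 1 (mod 5) is unaccounted for. Put n = 5s+1:
(5s+1)^5 - (5s+1) - 10 expands to 3125s^5 + 3125s^4 + 1250s^3 + 250s^2 + 20s - 10,
and factoring out 5 leaves 5(625s^5 + 625s^4 + 250s^3 + 50s^2 + 4s - 2).

5(625s^5 + 625s^4 + 250s^3 + 50s^2 + 4s - 2)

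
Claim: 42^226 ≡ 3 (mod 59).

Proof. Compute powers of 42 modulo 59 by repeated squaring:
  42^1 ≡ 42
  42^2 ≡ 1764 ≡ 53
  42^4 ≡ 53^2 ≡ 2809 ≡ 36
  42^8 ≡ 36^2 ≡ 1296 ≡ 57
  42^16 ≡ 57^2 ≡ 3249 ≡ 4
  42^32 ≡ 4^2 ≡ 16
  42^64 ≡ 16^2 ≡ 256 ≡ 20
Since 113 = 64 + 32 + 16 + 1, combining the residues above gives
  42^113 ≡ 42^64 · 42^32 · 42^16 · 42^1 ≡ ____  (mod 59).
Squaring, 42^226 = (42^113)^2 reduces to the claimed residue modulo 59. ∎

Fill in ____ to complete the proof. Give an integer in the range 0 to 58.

11

42^64 · 42^32 · 42^16 · 42^1 ≡ 20 · 16 · 4 · 42 = 53760.
53760 mod 59 = 11, so 42^113 ≡ 11 (mod 59).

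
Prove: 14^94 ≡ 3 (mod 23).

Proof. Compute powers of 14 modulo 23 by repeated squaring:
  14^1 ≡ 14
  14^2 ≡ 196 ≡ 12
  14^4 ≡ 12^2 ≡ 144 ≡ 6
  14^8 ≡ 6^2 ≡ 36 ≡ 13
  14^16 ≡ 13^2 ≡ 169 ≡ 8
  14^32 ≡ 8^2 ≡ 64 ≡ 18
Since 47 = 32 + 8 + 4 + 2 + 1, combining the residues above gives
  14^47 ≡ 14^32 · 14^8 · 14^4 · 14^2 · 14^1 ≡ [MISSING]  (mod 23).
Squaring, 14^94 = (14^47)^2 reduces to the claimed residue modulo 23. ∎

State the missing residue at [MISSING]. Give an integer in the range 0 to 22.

Multiply the listed residues: 18 · 13 · 6 · 12 · 14 = 234 → 1404 → 16848 → 235872.
Reducing modulo 23: 235872 = 10255·23 + 7, so 14^47 ≡ 7.

7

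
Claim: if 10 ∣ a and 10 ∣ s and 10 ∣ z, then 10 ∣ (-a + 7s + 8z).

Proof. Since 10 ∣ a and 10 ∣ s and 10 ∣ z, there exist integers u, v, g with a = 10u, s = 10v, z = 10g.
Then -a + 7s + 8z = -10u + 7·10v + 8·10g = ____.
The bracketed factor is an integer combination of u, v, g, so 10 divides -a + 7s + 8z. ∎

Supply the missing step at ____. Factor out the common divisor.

Pull the common 10 out of every term: -10u + 7·10v + 8·10g = 10(8g - u + 7v).
8g - u + 7v is an integer, which exhibits the divisibility.

10(8g - u + 7v)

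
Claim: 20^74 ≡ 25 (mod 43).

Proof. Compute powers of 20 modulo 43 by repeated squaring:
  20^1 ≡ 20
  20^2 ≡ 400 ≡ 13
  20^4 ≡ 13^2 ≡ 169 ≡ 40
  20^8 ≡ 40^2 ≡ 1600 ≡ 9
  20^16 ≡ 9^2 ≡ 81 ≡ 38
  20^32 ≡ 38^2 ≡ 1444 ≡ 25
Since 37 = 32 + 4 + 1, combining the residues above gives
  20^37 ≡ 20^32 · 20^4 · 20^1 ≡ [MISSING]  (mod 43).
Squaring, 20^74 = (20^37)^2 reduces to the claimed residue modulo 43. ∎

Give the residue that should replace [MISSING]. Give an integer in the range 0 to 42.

Multiply the listed residues: 25 · 40 · 20 = 1000 → 20000.
Reducing modulo 43: 20000 = 465·43 + 5, so 20^37 ≡ 5.

5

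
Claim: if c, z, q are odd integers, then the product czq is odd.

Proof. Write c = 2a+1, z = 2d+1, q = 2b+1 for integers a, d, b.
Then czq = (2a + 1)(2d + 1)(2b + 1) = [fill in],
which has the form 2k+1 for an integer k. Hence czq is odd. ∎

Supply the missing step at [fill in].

Expanding: (2a + 1)(2d + 1)(2b + 1) = 8abd + 4ab + 4ad + 2a + 4bd + 2b + 2d + 1.
Every term except the constant is even, so this is 2(4abd + 2ab + 2ad + a + 2bd + b + d) + 1,
and 4abd + 2ab + 2ad + a + 2bd + b + d ∈ ℤ gives the required form.

2(4abd + 2ab + 2ad + a + 2bd + b + d) + 1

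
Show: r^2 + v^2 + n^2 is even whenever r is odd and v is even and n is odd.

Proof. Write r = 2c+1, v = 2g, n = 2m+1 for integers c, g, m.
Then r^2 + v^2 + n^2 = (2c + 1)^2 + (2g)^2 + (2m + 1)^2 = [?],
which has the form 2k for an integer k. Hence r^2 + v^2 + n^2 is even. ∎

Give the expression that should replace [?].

2(2c^2 + 2c + 2g^2 + 2m^2 + 2m + 1)

Expanding: (2c + 1)^2 + (2g)^2 + (2m + 1)^2 = 4c^2 + 4c + 4g^2 + 4m^2 + 4m + 2.
Every term is even; pulling out the factor of 2 gives 2(2c^2 + 2c + 2g^2 + 2m^2 + 2m + 1).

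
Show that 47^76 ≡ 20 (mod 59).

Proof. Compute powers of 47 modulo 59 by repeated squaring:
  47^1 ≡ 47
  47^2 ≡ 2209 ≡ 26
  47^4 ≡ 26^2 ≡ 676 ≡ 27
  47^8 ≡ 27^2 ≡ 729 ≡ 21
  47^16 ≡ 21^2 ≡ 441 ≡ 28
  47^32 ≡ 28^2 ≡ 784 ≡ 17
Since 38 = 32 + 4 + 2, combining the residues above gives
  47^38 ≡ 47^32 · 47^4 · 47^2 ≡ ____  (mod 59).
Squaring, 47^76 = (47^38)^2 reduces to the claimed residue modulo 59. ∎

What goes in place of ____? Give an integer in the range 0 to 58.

47^32 · 47^4 · 47^2 ≡ 17 · 27 · 26 = 11934.
11934 mod 59 = 16, so 47^38 ≡ 16 (mod 59).

16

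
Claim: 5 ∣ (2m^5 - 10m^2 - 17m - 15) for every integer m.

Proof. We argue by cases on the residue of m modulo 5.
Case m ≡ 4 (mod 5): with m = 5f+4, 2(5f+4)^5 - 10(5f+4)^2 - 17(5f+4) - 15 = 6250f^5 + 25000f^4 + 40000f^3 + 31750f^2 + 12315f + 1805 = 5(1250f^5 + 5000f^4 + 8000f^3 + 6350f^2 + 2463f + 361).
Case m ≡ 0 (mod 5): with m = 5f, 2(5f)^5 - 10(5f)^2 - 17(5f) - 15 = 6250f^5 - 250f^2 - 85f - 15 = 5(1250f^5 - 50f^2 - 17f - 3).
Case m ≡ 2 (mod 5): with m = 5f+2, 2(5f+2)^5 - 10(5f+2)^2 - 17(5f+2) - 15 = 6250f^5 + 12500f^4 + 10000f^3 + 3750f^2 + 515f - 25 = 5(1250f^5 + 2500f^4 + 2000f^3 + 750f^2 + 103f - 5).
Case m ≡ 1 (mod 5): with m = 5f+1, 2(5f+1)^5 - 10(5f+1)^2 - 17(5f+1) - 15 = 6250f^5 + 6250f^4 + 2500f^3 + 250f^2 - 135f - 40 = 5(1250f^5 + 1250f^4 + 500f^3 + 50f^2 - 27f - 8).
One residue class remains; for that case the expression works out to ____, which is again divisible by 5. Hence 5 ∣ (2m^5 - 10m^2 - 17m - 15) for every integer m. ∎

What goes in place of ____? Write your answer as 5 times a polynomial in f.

5(1250f^5 + 3750f^4 + 4500f^3 + 2650f^2 + 733f + 66)

The residues treated are {4, 0, 2, 1}, so the missing case is m ≡ 3 (mod 5); write m = 5f+3.
Then 2(5f+3)^5 - 10(5f+3)^2 - 17(5f+3) - 15 = 6250f^5 + 18750f^4 + 22500f^3 + 13250f^2 + 3665f + 330 = 5(1250f^5 + 3750f^4 + 4500f^3 + 2650f^2 + 733f + 66).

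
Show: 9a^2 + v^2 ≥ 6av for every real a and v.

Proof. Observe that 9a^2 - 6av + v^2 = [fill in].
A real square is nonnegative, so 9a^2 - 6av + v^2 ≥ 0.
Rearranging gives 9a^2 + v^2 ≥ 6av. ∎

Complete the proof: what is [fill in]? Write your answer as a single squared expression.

(3a - v)^2

The leading and trailing coefficients are 3^2 and 1^2, and 6 = 2·3·1, so the trinomial is (3a - v)^2.
Hence 9a^2 - 6av + v^2 ≥ 0.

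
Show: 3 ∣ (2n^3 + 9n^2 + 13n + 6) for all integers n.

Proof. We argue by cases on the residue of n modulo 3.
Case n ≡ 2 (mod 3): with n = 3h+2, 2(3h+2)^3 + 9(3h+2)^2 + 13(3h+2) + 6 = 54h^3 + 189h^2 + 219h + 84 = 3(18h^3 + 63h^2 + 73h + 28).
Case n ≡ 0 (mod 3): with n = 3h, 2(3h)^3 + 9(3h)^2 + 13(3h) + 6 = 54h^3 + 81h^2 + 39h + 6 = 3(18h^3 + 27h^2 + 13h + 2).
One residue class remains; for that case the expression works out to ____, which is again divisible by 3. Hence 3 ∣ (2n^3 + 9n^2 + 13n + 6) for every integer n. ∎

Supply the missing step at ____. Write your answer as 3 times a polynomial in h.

3(18h^3 + 45h^2 + 37h + 10)

Only n ≡ 1 (mod 3) is unaccounted for. Put n = 3h+1:
2(3h+1)^3 + 9(3h+1)^2 + 13(3h+1) + 6 expands to 54h^3 + 135h^2 + 111h + 30,
and factoring out 3 leaves 3(18h^3 + 45h^2 + 37h + 10).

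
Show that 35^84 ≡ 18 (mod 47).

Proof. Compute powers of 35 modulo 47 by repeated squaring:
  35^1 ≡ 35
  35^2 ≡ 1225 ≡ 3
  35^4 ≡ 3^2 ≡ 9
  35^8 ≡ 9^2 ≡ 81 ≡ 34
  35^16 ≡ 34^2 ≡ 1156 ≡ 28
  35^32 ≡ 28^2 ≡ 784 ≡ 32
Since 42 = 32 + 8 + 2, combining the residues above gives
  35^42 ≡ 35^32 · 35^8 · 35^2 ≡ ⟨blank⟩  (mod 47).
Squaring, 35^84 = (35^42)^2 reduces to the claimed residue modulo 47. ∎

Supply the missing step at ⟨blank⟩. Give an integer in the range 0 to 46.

35^32 · 35^8 · 35^2 ≡ 32 · 34 · 3 = 3264.
3264 mod 47 = 21, so 35^42 ≡ 21 (mod 47).

21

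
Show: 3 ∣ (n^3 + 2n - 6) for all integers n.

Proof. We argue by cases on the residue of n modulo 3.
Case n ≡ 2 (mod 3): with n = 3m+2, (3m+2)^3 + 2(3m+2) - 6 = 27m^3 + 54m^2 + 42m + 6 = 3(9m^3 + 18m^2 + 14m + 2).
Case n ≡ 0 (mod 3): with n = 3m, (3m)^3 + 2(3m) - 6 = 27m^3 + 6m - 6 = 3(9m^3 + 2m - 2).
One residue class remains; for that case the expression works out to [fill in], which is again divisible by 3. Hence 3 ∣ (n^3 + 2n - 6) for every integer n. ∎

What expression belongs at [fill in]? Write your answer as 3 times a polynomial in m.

3(9m^3 + 9m^2 + 5m - 1)

The residues treated are {2, 0}, so the missing case is n ≡ 1 (mod 3); write n = 3m+1.
Then (3m+1)^3 + 2(3m+1) - 6 = 27m^3 + 27m^2 + 15m - 3 = 3(9m^3 + 9m^2 + 5m - 1).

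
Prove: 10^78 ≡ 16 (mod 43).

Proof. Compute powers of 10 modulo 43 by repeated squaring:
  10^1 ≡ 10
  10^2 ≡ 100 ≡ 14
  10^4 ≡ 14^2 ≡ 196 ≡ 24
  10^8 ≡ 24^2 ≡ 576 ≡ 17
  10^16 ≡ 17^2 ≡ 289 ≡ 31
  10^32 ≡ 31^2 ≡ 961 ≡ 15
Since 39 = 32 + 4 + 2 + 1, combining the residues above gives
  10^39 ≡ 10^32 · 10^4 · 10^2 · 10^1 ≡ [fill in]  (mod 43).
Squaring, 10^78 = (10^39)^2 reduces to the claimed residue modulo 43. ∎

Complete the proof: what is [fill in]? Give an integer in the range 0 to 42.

4

Multiply the listed residues: 15 · 24 · 14 · 10 = 360 → 5040 → 50400.
Reducing modulo 43: 50400 = 1172·43 + 4, so 10^39 ≡ 4.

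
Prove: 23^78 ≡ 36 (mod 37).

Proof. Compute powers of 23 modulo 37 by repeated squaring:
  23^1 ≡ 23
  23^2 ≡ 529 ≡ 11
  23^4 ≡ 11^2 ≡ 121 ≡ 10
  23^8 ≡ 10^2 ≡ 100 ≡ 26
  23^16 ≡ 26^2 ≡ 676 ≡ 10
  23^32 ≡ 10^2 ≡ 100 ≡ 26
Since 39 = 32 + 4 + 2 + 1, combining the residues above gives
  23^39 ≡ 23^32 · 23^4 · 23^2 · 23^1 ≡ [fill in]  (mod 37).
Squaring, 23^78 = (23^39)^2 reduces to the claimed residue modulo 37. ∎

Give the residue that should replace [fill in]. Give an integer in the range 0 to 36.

31

Multiply the listed residues: 26 · 10 · 11 · 23 = 260 → 2860 → 65780.
Reducing modulo 37: 65780 = 1777·37 + 31, so 23^39 ≡ 31.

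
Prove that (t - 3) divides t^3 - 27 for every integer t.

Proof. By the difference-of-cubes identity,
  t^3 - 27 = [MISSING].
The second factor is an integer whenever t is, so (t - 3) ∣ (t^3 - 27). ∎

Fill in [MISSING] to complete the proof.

a^3 - b^3 = (a - b)(a^2 + ab + b^2). With a = t, b = 3:
t^3 - 27 = (t - 3)(t^2 + 3t + 9).

(t - 3)(t^2 + 3t + 9)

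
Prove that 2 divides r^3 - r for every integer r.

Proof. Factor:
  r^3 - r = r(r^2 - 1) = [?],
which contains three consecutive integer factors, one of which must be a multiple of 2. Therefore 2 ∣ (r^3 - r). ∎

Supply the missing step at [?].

r(r^2 - 1) = r(r - 1)(r + 1) = (r - 1)r(r + 1).
These three factors are consecutive integers, so their product is divisible by 2.

(r - 1)r(r + 1)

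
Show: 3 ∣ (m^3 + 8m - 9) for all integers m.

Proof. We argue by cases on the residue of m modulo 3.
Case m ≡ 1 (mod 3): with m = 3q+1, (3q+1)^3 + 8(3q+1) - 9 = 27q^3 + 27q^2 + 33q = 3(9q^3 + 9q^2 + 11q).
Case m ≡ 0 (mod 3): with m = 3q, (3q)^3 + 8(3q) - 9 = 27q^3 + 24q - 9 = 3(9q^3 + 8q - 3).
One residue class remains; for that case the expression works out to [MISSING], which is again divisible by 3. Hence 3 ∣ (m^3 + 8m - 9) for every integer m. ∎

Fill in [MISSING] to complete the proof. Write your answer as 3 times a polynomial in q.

Only m ≡ 2 (mod 3) is unaccounted for. Put m = 3q+2:
(3q+2)^3 + 8(3q+2) - 9 expands to 27q^3 + 54q^2 + 60q + 15,
and factoring out 3 leaves 3(9q^3 + 18q^2 + 20q + 5).

3(9q^3 + 18q^2 + 20q + 5)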